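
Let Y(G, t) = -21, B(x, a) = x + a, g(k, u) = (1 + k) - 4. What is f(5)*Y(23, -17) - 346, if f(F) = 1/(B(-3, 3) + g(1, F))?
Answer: -671/2 ≈ -335.50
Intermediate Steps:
g(k, u) = -3 + k
B(x, a) = a + x
f(F) = -½ (f(F) = 1/((3 - 3) + (-3 + 1)) = 1/(0 - 2) = 1/(-2) = -½)
f(5)*Y(23, -17) - 346 = -½*(-21) - 346 = 21/2 - 346 = -671/2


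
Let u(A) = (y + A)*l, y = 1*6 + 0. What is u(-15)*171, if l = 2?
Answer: -3078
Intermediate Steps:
y = 6 (y = 6 + 0 = 6)
u(A) = 12 + 2*A (u(A) = (6 + A)*2 = 12 + 2*A)
u(-15)*171 = (12 + 2*(-15))*171 = (12 - 30)*171 = -18*171 = -3078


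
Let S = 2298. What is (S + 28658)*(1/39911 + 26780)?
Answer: 33086286081436/39911 ≈ 8.2900e+8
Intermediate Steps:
(S + 28658)*(1/39911 + 26780) = (2298 + 28658)*(1/39911 + 26780) = 30956*(1/39911 + 26780) = 30956*(1068816581/39911) = 33086286081436/39911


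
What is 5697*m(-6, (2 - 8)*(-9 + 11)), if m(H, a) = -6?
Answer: -34182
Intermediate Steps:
5697*m(-6, (2 - 8)*(-9 + 11)) = 5697*(-6) = -34182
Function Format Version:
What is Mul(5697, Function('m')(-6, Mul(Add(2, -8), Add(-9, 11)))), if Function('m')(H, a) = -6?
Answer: -34182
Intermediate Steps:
Mul(5697, Function('m')(-6, Mul(Add(2, -8), Add(-9, 11)))) = Mul(5697, -6) = -34182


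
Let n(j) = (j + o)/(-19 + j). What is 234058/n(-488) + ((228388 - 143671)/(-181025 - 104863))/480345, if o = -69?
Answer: 1810665140391967199/8498883705280 ≈ 2.1305e+5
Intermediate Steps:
n(j) = (-69 + j)/(-19 + j) (n(j) = (j - 69)/(-19 + j) = (-69 + j)/(-19 + j))
234058/n(-488) + ((228388 - 143671)/(-181025 - 104863))/480345 = 234058/(((-69 - 488)/(-19 - 488))) + ((228388 - 143671)/(-181025 - 104863))/480345 = 234058/((-557/(-507))) + (84717/(-285888))*(1/480345) = 234058/((-1/507*(-557))) + (84717*(-1/285888))*(1/480345) = 234058/(557/507) - 28239/95296*1/480345 = 234058*(507/557) - 9413/15258319040 = 118667406/557 - 9413/15258319040 = 1810665140391967199/8498883705280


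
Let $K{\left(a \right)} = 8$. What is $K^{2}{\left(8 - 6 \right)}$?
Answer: $64$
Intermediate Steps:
$K^{2}{\left(8 - 6 \right)} = 8^{2} = 64$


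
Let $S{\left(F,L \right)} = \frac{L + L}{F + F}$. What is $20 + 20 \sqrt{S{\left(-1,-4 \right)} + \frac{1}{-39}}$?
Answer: $20 + \frac{20 \sqrt{6045}}{39} \approx 59.872$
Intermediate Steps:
$S{\left(F,L \right)} = \frac{L}{F}$ ($S{\left(F,L \right)} = \frac{2 L}{2 F} = 2 L \frac{1}{2 F} = \frac{L}{F}$)
$20 + 20 \sqrt{S{\left(-1,-4 \right)} + \frac{1}{-39}} = 20 + 20 \sqrt{- \frac{4}{-1} + \frac{1}{-39}} = 20 + 20 \sqrt{\left(-4\right) \left(-1\right) - \frac{1}{39}} = 20 + 20 \sqrt{4 - \frac{1}{39}} = 20 + 20 \sqrt{\frac{155}{39}} = 20 + 20 \frac{\sqrt{6045}}{39} = 20 + \frac{20 \sqrt{6045}}{39}$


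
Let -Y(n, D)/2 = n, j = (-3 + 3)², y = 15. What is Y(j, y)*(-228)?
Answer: 0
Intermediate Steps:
j = 0 (j = 0² = 0)
Y(n, D) = -2*n
Y(j, y)*(-228) = -2*0*(-228) = 0*(-228) = 0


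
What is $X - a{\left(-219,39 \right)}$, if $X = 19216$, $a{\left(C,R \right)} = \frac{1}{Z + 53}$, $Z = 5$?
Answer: $\frac{1114527}{58} \approx 19216.0$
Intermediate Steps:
$a{\left(C,R \right)} = \frac{1}{58}$ ($a{\left(C,R \right)} = \frac{1}{5 + 53} = \frac{1}{58}$)
$X - a{\left(-219,39 \right)} = 19216 - \frac{1}{58} = \frac{1114527}{58}$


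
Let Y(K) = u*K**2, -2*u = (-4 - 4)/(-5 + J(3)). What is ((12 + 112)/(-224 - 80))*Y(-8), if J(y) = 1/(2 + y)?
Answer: 1240/57 ≈ 21.754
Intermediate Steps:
u = -5/6 (u = -(-4 - 4)/(2*(-5 + 1/(2 + 3))) = -(-4)/(-5 + 1/5) = -(-4)/(-24/5) = -(-4)*(-5)/24 = -1/2*5/3 = -5/6 ≈ -0.83333)
Y(K) = -5*K**2/6
((12 + 112)/(-224 - 80))*Y(-8) = ((12 + 112)/(-224 - 80))*(-5/6*(-8)**2) = (124/(-304))*(-5/6*64) = (124*(-1/304))*(-160/3) = -31/76*(-160/3) = 1240/57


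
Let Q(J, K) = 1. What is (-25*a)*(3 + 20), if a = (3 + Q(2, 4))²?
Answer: -9200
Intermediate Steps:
a = 16 (a = (3 + 1)² = 4² = 16)
(-25*a)*(3 + 20) = (-25*16)*(3 + 20) = -400*23 = -9200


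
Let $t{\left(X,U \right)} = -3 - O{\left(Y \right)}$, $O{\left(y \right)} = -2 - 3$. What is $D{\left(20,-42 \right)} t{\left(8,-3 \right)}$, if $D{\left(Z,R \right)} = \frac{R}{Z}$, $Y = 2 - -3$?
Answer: $- \frac{21}{5} \approx -4.2$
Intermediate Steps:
$Y = 5$ ($Y = 2 + 3 = 5$)
$O{\left(y \right)} = -5$ ($O{\left(y \right)} = -2 - 3 = -5$)
$t{\left(X,U \right)} = 2$ ($t{\left(X,U \right)} = -3 - -5 = -3 + 5 = 2$)
$D{\left(20,-42 \right)} t{\left(8,-3 \right)} = - \frac{42}{20} \cdot 2 = \left(-42\right) \frac{1}{20} \cdot 2 = \left(- \frac{21}{10}\right) 2 = - \frac{21}{5}$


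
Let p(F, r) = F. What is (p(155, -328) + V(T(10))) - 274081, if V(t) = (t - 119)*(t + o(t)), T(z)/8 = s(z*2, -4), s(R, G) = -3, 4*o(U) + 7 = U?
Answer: -1077543/4 ≈ -2.6939e+5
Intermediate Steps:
o(U) = -7/4 + U/4
T(z) = -24 (T(z) = 8*(-3) = -24)
V(t) = (-119 + t)*(-7/4 + 5*t/4) (V(t) = (t - 119)*(t + (-7/4 + t/4)) = (-119 + t)*(-7/4 + 5*t/4))
(p(155, -328) + V(T(10))) - 274081 = (155 + (833/4 - 301/2*(-24) + (5/4)*(-24)**2)) - 274081 = (155 + (833/4 + 3612 + (5/4)*576)) - 274081 = (155 + (833/4 + 3612 + 720)) - 274081 = (155 + 18161/4) - 274081 = 18781/4 - 274081 = -1077543/4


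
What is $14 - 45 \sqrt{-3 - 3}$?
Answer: $14 - 45 i \sqrt{6} \approx 14.0 - 110.23 i$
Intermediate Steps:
$14 - 45 \sqrt{-3 - 3} = 14 - 45 \sqrt{-6} = 14 - 45 i \sqrt{6}$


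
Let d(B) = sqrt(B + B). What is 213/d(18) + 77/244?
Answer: 8739/244 ≈ 35.816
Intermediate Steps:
d(B) = sqrt(2)*sqrt(B) (d(B) = sqrt(2*B) = sqrt(2)*sqrt(B))
213/d(18) + 77/244 = 213/((sqrt(2)*sqrt(18))) + 77/244 = 213/((sqrt(2)*(3*sqrt(2)))) + 77*(1/244) = 213/6 + 77/244 = 213*(1/6) + 77/244 = 71/2 + 77/244 = 8739/244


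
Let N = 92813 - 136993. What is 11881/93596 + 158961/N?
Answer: -1794151397/516883910 ≈ -3.4711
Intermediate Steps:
N = -44180
11881/93596 + 158961/N = 11881/93596 + 158961/(-44180) = 11881*(1/93596) + 158961*(-1/44180) = 11881/93596 - 158961/44180 = -1794151397/516883910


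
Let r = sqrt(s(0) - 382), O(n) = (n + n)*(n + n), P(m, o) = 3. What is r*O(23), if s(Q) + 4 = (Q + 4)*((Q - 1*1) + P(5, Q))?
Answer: 6348*I*sqrt(42) ≈ 41140.0*I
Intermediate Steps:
s(Q) = -4 + (2 + Q)*(4 + Q) (s(Q) = -4 + (Q + 4)*((Q - 1*1) + 3) = -4 + (4 + Q)*((Q - 1) + 3) = -4 + (4 + Q)*((-1 + Q) + 3) = -4 + (4 + Q)*(2 + Q) = -4 + (2 + Q)*(4 + Q))
O(n) = 4*n**2 (O(n) = (2*n)*(2*n) = 4*n**2)
r = 3*I*sqrt(42) (r = sqrt((4 + 0**2 + 6*0) - 382) = sqrt((4 + 0 + 0) - 382) = sqrt(4 - 382) = sqrt(-378) = 3*I*sqrt(42) ≈ 19.442*I)
r*O(23) = (3*I*sqrt(42))*(4*23**2) = (3*I*sqrt(42))*(4*529) = (3*I*sqrt(42))*2116 = 6348*I*sqrt(42)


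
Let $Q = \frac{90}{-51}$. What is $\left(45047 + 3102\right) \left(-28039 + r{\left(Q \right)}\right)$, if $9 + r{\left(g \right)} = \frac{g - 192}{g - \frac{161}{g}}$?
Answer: $- \frac{61625953826788}{45629} \approx -1.3506 \cdot 10^{9}$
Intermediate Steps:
$Q = - \frac{30}{17}$ ($Q = 90 \left(- \frac{1}{51}\right) = - \frac{30}{17} \approx -1.7647$)
$r{\left(g \right)} = -9 + \frac{-192 + g}{g - \frac{161}{g}}$ ($r{\left(g \right)} = -9 + \frac{g - 192}{g - \frac{161}{g}} = -9 + \frac{-192 + g}{g - \frac{161}{g}}$)
$\left(45047 + 3102\right) \left(-28039 + r{\left(Q \right)}\right) = \left(45047 + 3102\right) \left(-28039 + \frac{1449 - - \frac{5760}{17} - 8 \left(- \frac{30}{17}\right)^{2}}{-161 + \left(- \frac{30}{17}\right)^{2}}\right) = 48149 \left(-28039 + \frac{1449 + \frac{5760}{17} - \frac{7200}{289}}{-161 + \frac{900}{289}}\right) = 48149 \left(-28039 + \frac{1449 + \frac{5760}{17} - \frac{7200}{289}}{- \frac{45629}{289}}\right) = 48149 \left(-28039 - \frac{509481}{45629}\right) = 48149 \left(- \frac{1279901012}{45629}\right) = - \frac{61625953826788}{45629}$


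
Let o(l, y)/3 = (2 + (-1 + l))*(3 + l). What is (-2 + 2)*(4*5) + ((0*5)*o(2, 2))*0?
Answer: 0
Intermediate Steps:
o(l, y) = 3*(1 + l)*(3 + l) (o(l, y) = 3*((2 + (-1 + l))*(3 + l)) = 3*((1 + l)*(3 + l)) = 3*(1 + l)*(3 + l))
(-2 + 2)*(4*5) + ((0*5)*o(2, 2))*0 = (-2 + 2)*(4*5) + ((0*5)*(9 + 3*2² + 12*2))*0 = 0*20 + (0*(9 + 3*4 + 24))*0 = 0 + (0*(9 + 12 + 24))*0 = 0 + (0*45)*0 = 0 + 0*0 = 0 + 0 = 0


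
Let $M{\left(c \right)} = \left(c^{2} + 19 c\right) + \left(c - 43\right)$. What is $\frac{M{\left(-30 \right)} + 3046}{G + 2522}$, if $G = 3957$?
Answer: $\frac{3303}{6479} \approx 0.5098$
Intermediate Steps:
$M{\left(c \right)} = -43 + c^{2} + 20 c$ ($M{\left(c \right)} = \left(c^{2} + 19 c\right) + \left(-43 + c\right) = -43 + c^{2} + 20 c$)
$\frac{M{\left(-30 \right)} + 3046}{G + 2522} = \frac{\left(-43 + \left(-30\right)^{2} + 20 \left(-30\right)\right) + 3046}{3957 + 2522} = \frac{\left(-43 + 900 - 600\right) + 3046}{6479} = \left(257 + 3046\right) \frac{1}{6479} = 3303 \cdot \frac{1}{6479} = \frac{3303}{6479}$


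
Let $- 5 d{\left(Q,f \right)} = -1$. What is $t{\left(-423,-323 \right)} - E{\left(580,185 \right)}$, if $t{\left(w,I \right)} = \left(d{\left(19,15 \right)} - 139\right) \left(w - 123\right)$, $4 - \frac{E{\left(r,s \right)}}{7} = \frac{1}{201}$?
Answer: $\frac{76135619}{1005} \approx 75757.0$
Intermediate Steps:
$d{\left(Q,f \right)} = \frac{1}{5}$ ($d{\left(Q,f \right)} = \left(- \frac{1}{5}\right) \left(-1\right) = \frac{1}{5}$)
$E{\left(r,s \right)} = \frac{5621}{201}$ ($E{\left(r,s \right)} = 28 - \frac{7}{201} = \frac{5621}{201}$)
$t{\left(w,I \right)} = \frac{85362}{5} - \frac{694 w}{5}$ ($t{\left(w,I \right)} = \left(\frac{1}{5} - 139\right) \left(w - 123\right) = - \frac{694 \left(-123 + w\right)}{5} = \frac{85362}{5} - \frac{694 w}{5}$)
$t{\left(-423,-323 \right)} - E{\left(580,185 \right)} = \left(\frac{85362}{5} - - \frac{293562}{5}\right) - \frac{5621}{201} = \left(\frac{85362}{5} + \frac{293562}{5}\right) - \frac{5621}{201} = \frac{378924}{5} - \frac{5621}{201} = \frac{76135619}{1005}$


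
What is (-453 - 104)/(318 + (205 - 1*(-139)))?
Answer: -557/662 ≈ -0.84139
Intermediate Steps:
(-453 - 104)/(318 + (205 - 1*(-139))) = -557/(318 + (205 + 139)) = -557/(318 + 344) = -557/662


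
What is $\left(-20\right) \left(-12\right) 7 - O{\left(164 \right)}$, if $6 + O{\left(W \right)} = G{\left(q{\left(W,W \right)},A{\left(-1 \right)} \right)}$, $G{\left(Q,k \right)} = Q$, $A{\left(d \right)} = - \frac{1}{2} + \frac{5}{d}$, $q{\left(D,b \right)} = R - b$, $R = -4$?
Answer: $1854$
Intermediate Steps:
$q{\left(D,b \right)} = -4 - b$
$A{\left(d \right)} = - \frac{1}{2} + \frac{5}{d}$ ($A{\left(d \right)} = \left(-1\right) \frac{1}{2} + \frac{5}{d} = - \frac{1}{2} + \frac{5}{d}$)
$O{\left(W \right)} = -10 - W$ ($O{\left(W \right)} = -6 - \left(4 + W\right) = -10 - W$)
$\left(-20\right) \left(-12\right) 7 - O{\left(164 \right)} = \left(-20\right) \left(-12\right) 7 - \left(-10 - 164\right) = 240 \cdot 7 - \left(-10 - 164\right) = 1680 - -174 = 1680 + 174 = 1854$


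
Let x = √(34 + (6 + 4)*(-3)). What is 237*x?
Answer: 474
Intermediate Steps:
x = 2 (x = √(34 + 10*(-3)) = √(34 - 30) = √4 = 2)
237*x = 237*2 = 474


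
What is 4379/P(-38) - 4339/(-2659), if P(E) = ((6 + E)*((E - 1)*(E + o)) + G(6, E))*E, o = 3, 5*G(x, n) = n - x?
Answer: 36075702413/22072018648 ≈ 1.6345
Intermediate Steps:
G(x, n) = -x/5 + n/5 (G(x, n) = (n - x)/5 = -x/5 + n/5)
P(E) = E*(-6/5 + E/5 + (-1 + E)*(3 + E)*(6 + E)) (P(E) = ((6 + E)*((E - 1)*(E + 3)) + (-⅕*6 + E/5))*E = ((6 + E)*((-1 + E)*(3 + E)) + (-6/5 + E/5))*E = ((-1 + E)*(3 + E)*(6 + E) + (-6/5 + E/5))*E = (-6/5 + E/5 + (-1 + E)*(3 + E)*(6 + E))*E = E*(-6/5 + E/5 + (-1 + E)*(3 + E)*(6 + E)))
4379/P(-38) - 4339/(-2659) = 4379/(((⅕)*(-38)*(-96 + 5*(-38)³ + 40*(-38)² + 46*(-38)))) - 4339/(-2659) = 4379/(((⅕)*(-38)*(-96 + 5*(-54872) + 40*1444 - 1748))) - 4339*(-1/2659) = 4379/(((⅕)*(-38)*(-96 - 274360 + 57760 - 1748))) + 4339/2659 = 4379/(((⅕)*(-38)*(-218444))) + 4339/2659 = 4379/(8300872/5) + 4339/2659 = 4379*(5/8300872) + 4339/2659 = 21895/8300872 + 4339/2659 = 36075702413/22072018648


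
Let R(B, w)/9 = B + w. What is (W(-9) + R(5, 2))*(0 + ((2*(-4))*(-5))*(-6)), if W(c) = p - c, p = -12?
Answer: -14400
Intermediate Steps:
W(c) = -12 - c
R(B, w) = 9*B + 9*w (R(B, w) = 9*(B + w) = 9*B + 9*w)
(W(-9) + R(5, 2))*(0 + ((2*(-4))*(-5))*(-6)) = ((-12 - 1*(-9)) + (9*5 + 9*2))*(0 + ((2*(-4))*(-5))*(-6)) = ((-12 + 9) + (45 + 18))*(0 - 8*(-5)*(-6)) = (-3 + 63)*(0 + 40*(-6)) = 60*(0 - 240) = 60*(-240) = -14400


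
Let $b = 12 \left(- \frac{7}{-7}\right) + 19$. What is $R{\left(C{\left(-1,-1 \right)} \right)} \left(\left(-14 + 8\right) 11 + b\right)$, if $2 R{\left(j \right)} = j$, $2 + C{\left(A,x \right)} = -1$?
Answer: $\frac{105}{2} \approx 52.5$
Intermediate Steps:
$C{\left(A,x \right)} = -3$ ($C{\left(A,x \right)} = -2 - 1 = -3$)
$R{\left(j \right)} = \frac{j}{2}$
$b = 31$ ($b = 12 \left(\left(-7\right) \left(- \frac{1}{7}\right)\right) + 19 = 12 \cdot 1 + 19 = 12 + 19 = 31$)
$R{\left(C{\left(-1,-1 \right)} \right)} \left(\left(-14 + 8\right) 11 + b\right) = \frac{1}{2} \left(-3\right) \left(\left(-14 + 8\right) 11 + 31\right) = - \frac{3 \left(\left(-6\right) 11 + 31\right)}{2} = - \frac{3 \left(-66 + 31\right)}{2} = \left(- \frac{3}{2}\right) \left(-35\right) = \frac{105}{2}$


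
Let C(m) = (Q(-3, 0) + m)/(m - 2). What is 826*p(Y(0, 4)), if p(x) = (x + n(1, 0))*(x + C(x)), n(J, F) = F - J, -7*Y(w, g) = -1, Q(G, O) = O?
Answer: -4248/91 ≈ -46.681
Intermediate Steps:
Y(w, g) = 1/7 (Y(w, g) = -1/7*(-1) = 1/7)
C(m) = m/(-2 + m) (C(m) = (0 + m)/(m - 2) = m/(-2 + m))
p(x) = (-1 + x)*(x + x/(-2 + x)) (p(x) = (x + (0 - 1*1))*(x + x/(-2 + x)) = (x + (0 - 1))*(x + x/(-2 + x)) = (x - 1)*(x + x/(-2 + x)) = (-1 + x)*(x + x/(-2 + x)))
826*p(Y(0, 4)) = 826*((1 + (1/7)**2 - 2*1/7)/(7*(-2 + 1/7))) = 826*((1 + 1/49 - 2/7)/(7*(-13/7))) = 826*((1/7)*(-7/13)*(36/49)) = 826*(-36/637) = -4248/91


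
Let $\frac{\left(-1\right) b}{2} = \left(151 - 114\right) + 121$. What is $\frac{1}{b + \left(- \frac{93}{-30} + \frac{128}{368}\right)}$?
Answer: $- \frac{230}{71887} \approx -0.0031995$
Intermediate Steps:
$b = -316$ ($b = - 2 \left(\left(151 - 114\right) + 121\right) = - 2 \left(37 + 121\right) = \left(-2\right) 158 = -316$)
$\frac{1}{b + \left(- \frac{93}{-30} + \frac{128}{368}\right)} = \frac{1}{-316 + \left(- \frac{93}{-30} + \frac{128}{368}\right)} = \frac{1}{-316 + \left(\left(-93\right) \left(- \frac{1}{30}\right) + 128 \cdot \frac{1}{368}\right)} = \frac{1}{-316 + \left(\frac{31}{10} + \frac{8}{23}\right)} = \frac{1}{-316 + \frac{793}{230}} = \frac{1}{- \frac{71887}{230}} = - \frac{230}{71887}$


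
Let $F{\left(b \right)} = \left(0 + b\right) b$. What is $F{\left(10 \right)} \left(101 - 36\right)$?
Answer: $6500$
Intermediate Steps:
$F{\left(b \right)} = b^{2}$ ($F{\left(b \right)} = b b = b^{2}$)
$F{\left(10 \right)} \left(101 - 36\right) = 10^{2} \left(101 - 36\right) = 100 \cdot 65 = 6500$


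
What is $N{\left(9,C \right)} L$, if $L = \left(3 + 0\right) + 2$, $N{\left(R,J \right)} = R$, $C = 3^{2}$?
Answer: $45$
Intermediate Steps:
$C = 9$
$L = 5$ ($L = 3 + 2 = 5$)
$N{\left(9,C \right)} L = 9 \cdot 5 = 45$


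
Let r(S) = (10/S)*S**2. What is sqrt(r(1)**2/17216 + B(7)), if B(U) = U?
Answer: 23*sqrt(15333)/1076 ≈ 2.6469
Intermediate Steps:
r(S) = 10*S
sqrt(r(1)**2/17216 + B(7)) = sqrt((10*1)**2/17216 + 7) = sqrt(10**2*(1/17216) + 7) = sqrt(100*(1/17216) + 7) = sqrt(25/4304 + 7) = sqrt(30153/4304) = 23*sqrt(15333)/1076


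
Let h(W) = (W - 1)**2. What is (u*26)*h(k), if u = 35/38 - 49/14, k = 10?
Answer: -103194/19 ≈ -5431.3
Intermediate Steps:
h(W) = (-1 + W)**2
u = -49/19 (u = 35*(1/38) - 49*1/14 = 35/38 - 7/2 = -49/19 ≈ -2.5789)
(u*26)*h(k) = (-49/19*26)*(-1 + 10)**2 = -1274/19*9**2 = -1274/19*81 = -103194/19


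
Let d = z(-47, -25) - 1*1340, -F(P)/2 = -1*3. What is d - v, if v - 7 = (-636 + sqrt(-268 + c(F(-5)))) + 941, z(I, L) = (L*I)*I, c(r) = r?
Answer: -56877 - I*sqrt(262) ≈ -56877.0 - 16.186*I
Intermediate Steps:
F(P) = 6 (F(P) = -(-2)*3 = -2*(-3) = 6)
z(I, L) = L*I**2 (z(I, L) = (I*L)*I = L*I**2)
v = 312 + I*sqrt(262) (v = 7 + ((-636 + sqrt(-268 + 6)) + 941) = 7 + ((-636 + sqrt(-262)) + 941) = 7 + ((-636 + I*sqrt(262)) + 941) = 7 + (305 + I*sqrt(262)) = 312 + I*sqrt(262) ≈ 312.0 + 16.186*I)
d = -56565 (d = -25*(-47)**2 - 1*1340 = -25*2209 - 1340 = -55225 - 1340 = -56565)
d - v = -56565 - (312 + I*sqrt(262)) = -56565 + (-312 - I*sqrt(262)) = -56877 - I*sqrt(262)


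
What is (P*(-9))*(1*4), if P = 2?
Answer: -72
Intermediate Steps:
(P*(-9))*(1*4) = (2*(-9))*(1*4) = -18*4 = -72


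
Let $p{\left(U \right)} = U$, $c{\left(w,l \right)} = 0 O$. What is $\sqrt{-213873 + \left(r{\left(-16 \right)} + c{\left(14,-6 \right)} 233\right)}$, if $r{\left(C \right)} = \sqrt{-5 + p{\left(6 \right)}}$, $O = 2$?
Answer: $4 i \sqrt{13367} \approx 462.46 i$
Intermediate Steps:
$c{\left(w,l \right)} = 0$ ($c{\left(w,l \right)} = 0 \cdot 2 = 0$)
$r{\left(C \right)} = 1$ ($r{\left(C \right)} = \sqrt{-5 + 6} = \sqrt{1} = 1$)
$\sqrt{-213873 + \left(r{\left(-16 \right)} + c{\left(14,-6 \right)} 233\right)} = \sqrt{-213873 + \left(1 + 0 \cdot 233\right)} = \sqrt{-213873 + \left(1 + 0\right)} = \sqrt{-213873 + 1} = \sqrt{-213872} = 4 i \sqrt{13367}$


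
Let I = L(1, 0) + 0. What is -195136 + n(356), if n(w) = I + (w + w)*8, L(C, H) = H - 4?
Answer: -189444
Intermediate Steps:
L(C, H) = -4 + H
I = -4 (I = (-4 + 0) + 0 = -4 + 0 = -4)
n(w) = -4 + 16*w (n(w) = -4 + (w + w)*8 = -4 + (2*w)*8 = -4 + 16*w)
-195136 + n(356) = -195136 + (-4 + 16*356) = -195136 + (-4 + 5696) = -195136 + 5692 = -189444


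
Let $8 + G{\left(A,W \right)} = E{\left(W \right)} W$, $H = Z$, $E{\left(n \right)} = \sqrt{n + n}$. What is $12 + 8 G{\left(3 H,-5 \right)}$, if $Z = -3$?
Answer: $-52 - 40 i \sqrt{10} \approx -52.0 - 126.49 i$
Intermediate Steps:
$E{\left(n \right)} = \sqrt{2} \sqrt{n}$ ($E{\left(n \right)} = \sqrt{2 n} = \sqrt{2} \sqrt{n}$)
$H = -3$
$G{\left(A,W \right)} = -8 + \sqrt{2} W^{\frac{3}{2}}$ ($G{\left(A,W \right)} = -8 + \sqrt{2} \sqrt{W} W = -8 + \sqrt{2} W^{\frac{3}{2}}$)
$12 + 8 G{\left(3 H,-5 \right)} = 12 + 8 \left(-8 + \sqrt{2} \left(-5\right)^{\frac{3}{2}}\right) = 12 + 8 \left(-8 + \sqrt{2} \left(- 5 i \sqrt{5}\right)\right) = 12 + 8 \left(-8 - 5 i \sqrt{10}\right) = 12 - \left(64 + 40 i \sqrt{10}\right) = -52 - 40 i \sqrt{10}$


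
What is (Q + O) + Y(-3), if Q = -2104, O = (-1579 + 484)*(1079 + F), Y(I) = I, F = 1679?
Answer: -3022117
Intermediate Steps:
O = -3020010 (O = (-1579 + 484)*(1079 + 1679) = -1095*2758 = -3020010)
(Q + O) + Y(-3) = (-2104 - 3020010) - 3 = -3022114 - 3 = -3022117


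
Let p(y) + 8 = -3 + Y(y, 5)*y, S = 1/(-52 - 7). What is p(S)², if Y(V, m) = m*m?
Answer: 454276/3481 ≈ 130.50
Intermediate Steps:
Y(V, m) = m²
S = -1/59 (S = 1/(-59) = -1/59 ≈ -0.016949)
p(y) = -11 + 25*y (p(y) = -8 + (-3 + 5²*y) = -8 + (-3 + 25*y) = -11 + 25*y)
p(S)² = (-11 + 25*(-1/59))² = (-11 - 25/59)² = (-674/59)² = 454276/3481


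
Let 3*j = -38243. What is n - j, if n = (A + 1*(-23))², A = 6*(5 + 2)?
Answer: 39326/3 ≈ 13109.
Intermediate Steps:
A = 42 (A = 6*7 = 42)
j = -38243/3 (j = (⅓)*(-38243) = -38243/3 ≈ -12748.)
n = 361 (n = (42 + 1*(-23))² = (42 - 23)² = 19² = 361)
n - j = 361 - 1*(-38243/3) = 361 + 38243/3 = 39326/3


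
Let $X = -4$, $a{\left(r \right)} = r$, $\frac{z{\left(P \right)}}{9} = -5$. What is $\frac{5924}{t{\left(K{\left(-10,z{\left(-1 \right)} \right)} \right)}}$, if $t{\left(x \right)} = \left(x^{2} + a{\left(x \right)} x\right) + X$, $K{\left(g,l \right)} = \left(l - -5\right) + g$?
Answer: $\frac{1481}{1249} \approx 1.1857$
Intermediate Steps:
$z{\left(P \right)} = -45$ ($z{\left(P \right)} = 9 \left(-5\right) = -45$)
$K{\left(g,l \right)} = 5 + g + l$ ($K{\left(g,l \right)} = \left(l + 5\right) + g = \left(5 + l\right) + g = 5 + g + l$)
$t{\left(x \right)} = -4 + 2 x^{2}$ ($t{\left(x \right)} = \left(x^{2} + x x\right) - 4 = \left(x^{2} + x^{2}\right) - 4 = 2 x^{2} - 4 = -4 + 2 x^{2}$)
$\frac{5924}{t{\left(K{\left(-10,z{\left(-1 \right)} \right)} \right)}} = \frac{5924}{-4 + 2 \left(5 - 10 - 45\right)^{2}} = \frac{5924}{-4 + 2 \left(-50\right)^{2}} = \frac{5924}{-4 + 2 \cdot 2500} = \frac{5924}{-4 + 5000} = \frac{5924}{4996} = 5924 \cdot \frac{1}{4996} = \frac{1481}{1249}$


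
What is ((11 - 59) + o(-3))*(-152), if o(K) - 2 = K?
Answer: 7448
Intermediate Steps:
o(K) = 2 + K
((11 - 59) + o(-3))*(-152) = ((11 - 59) + (2 - 3))*(-152) = (-48 - 1)*(-152) = -49*(-152) = 7448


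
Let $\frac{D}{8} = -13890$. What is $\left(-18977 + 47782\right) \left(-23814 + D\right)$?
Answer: $-3886773870$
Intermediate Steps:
$D = -111120$ ($D = 8 \left(-13890\right) = -111120$)
$\left(-18977 + 47782\right) \left(-23814 + D\right) = \left(-18977 + 47782\right) \left(-23814 - 111120\right) = 28805 \left(-134934\right) = -3886773870$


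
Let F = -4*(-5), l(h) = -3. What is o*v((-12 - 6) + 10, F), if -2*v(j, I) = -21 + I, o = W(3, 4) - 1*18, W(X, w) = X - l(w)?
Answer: -6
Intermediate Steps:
W(X, w) = 3 + X (W(X, w) = X - 1*(-3) = X + 3 = 3 + X)
F = 20
o = -12 (o = (3 + 3) - 1*18 = 6 - 18 = -12)
v(j, I) = 21/2 - I/2 (v(j, I) = -(-21 + I)/2 = 21/2 - I/2)
o*v((-12 - 6) + 10, F) = -12*(21/2 - ½*20) = -12*(21/2 - 10) = -12*½ = -6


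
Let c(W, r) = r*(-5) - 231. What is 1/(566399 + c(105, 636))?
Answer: 1/562988 ≈ 1.7762e-6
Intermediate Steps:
c(W, r) = -231 - 5*r (c(W, r) = -5*r - 231 = -231 - 5*r)
1/(566399 + c(105, 636)) = 1/(566399 + (-231 - 5*636)) = 1/(566399 + (-231 - 3180)) = 1/(566399 - 3411) = 1/562988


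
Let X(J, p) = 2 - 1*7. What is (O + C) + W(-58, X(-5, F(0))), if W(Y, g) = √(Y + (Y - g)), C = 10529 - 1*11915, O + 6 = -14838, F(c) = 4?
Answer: -16230 + I*√111 ≈ -16230.0 + 10.536*I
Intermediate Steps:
X(J, p) = -5 (X(J, p) = 2 - 7 = -5)
O = -14844 (O = -6 - 14838 = -14844)
C = -1386 (C = 10529 - 11915 = -1386)
W(Y, g) = √(-g + 2*Y)
(O + C) + W(-58, X(-5, F(0))) = (-14844 - 1386) + √(-1*(-5) + 2*(-58)) = -16230 + √(5 - 116) = -16230 + √(-111) = -16230 + I*√111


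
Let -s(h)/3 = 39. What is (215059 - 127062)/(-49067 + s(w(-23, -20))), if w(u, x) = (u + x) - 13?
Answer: -87997/49184 ≈ -1.7891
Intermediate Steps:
w(u, x) = -13 + u + x
s(h) = -117 (s(h) = -3*39 = -117)
(215059 - 127062)/(-49067 + s(w(-23, -20))) = (215059 - 127062)/(-49067 - 117) = 87997/(-49184) = 87997*(-1/49184) = -87997/49184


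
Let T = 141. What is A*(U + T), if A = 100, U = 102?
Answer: 24300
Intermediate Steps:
A*(U + T) = 100*(102 + 141) = 100*243 = 24300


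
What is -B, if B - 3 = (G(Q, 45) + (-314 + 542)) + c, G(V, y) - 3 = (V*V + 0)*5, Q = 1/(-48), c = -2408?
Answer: 5008891/2304 ≈ 2174.0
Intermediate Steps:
Q = -1/48 ≈ -0.020833
G(V, y) = 3 + 5*V² (G(V, y) = 3 + (V*V + 0)*5 = 3 + (V² + 0)*5 = 3 + V²*5 = 3 + 5*V²)
B = -5008891/2304 (B = 3 + (((3 + 5*(-1/48)²) + (-314 + 542)) - 2408) = 3 + (((3 + 5*(1/2304)) + 228) - 2408) = 3 + (((3 + 5/2304) + 228) - 2408) = 3 + ((6917/2304 + 228) - 2408) = 3 + (532229/2304 - 2408) = 3 - 5015803/2304 = -5008891/2304 ≈ -2174.0)
-B = -1*(-5008891/2304) = 5008891/2304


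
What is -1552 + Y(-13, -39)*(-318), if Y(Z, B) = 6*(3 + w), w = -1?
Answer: -5368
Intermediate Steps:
Y(Z, B) = 12 (Y(Z, B) = 6*(3 - 1) = 6*2 = 12)
-1552 + Y(-13, -39)*(-318) = -1552 + 12*(-318) = -1552 - 3816 = -5368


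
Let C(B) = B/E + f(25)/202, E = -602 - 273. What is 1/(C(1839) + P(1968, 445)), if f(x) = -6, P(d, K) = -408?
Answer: -88375/36245364 ≈ -0.0024382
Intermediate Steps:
E = -875
C(B) = -3/101 - B/875 (C(B) = B/(-875) - 6/202 = B*(-1/875) - 6*1/202 = -B/875 - 3/101 = -3/101 - B/875)
1/(C(1839) + P(1968, 445)) = 1/((-3/101 - 1/875*1839) - 408) = 1/((-3/101 - 1839/875) - 408) = 1/(-188364/88375 - 408) = 1/(-36245364/88375) = -88375/36245364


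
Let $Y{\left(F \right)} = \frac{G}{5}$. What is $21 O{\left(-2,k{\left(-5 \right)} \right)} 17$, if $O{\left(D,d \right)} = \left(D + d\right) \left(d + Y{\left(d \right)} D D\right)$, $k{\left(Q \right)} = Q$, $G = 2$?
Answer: $\frac{42483}{5} \approx 8496.6$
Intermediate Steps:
$Y{\left(F \right)} = \frac{2}{5}$
$O{\left(D,d \right)} = \left(D + d\right) \left(d + \frac{2 D^{2}}{5}\right)$ ($O{\left(D,d \right)} = \left(D + d\right) \left(d + \frac{2 D}{5} D\right) = \left(D + d\right) \left(d + \frac{2 D^{2}}{5}\right)$)
$21 O{\left(-2,k{\left(-5 \right)} \right)} 17 = 21 \left(\left(-5\right)^{2} + \frac{2 \left(-2\right)^{3}}{5} - -10 + \frac{2}{5} \left(-5\right) \left(-2\right)^{2}\right) 17 = 21 \left(25 + \frac{2}{5} \left(-8\right) + 10 + \frac{2}{5} \left(-5\right) 4\right) 17 = 21 \left(25 - \frac{16}{5} + 10 - 8\right) 17 = 21 \cdot \frac{119}{5} \cdot 17 = \frac{2499}{5} \cdot 17 = \frac{42483}{5}$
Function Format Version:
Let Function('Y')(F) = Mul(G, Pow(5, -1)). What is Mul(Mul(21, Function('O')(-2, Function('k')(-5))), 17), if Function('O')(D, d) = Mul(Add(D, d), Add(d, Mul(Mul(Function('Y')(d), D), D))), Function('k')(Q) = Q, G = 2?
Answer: Rational(42483, 5) ≈ 8496.6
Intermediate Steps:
Function('Y')(F) = Rational(2, 5) (Function('Y')(F) = Mul(2, Pow(5, -1)) = Mul(2, Rational(1, 5)) = Rational(2, 5))
Function('O')(D, d) = Mul(Add(D, d), Add(d, Mul(Rational(2, 5), Pow(D, 2)))) (Function('O')(D, d) = Mul(Add(D, d), Add(d, Mul(Mul(Rational(2, 5), D), D))) = Mul(Add(D, d), Add(d, Mul(Rational(2, 5), Pow(D, 2)))))
Mul(Mul(21, Function('O')(-2, Function('k')(-5))), 17) = Mul(Mul(21, Add(Pow(-5, 2), Mul(Rational(2, 5), Pow(-2, 3)), Mul(-2, -5), Mul(Rational(2, 5), -5, Pow(-2, 2)))), 17) = Mul(Mul(21, Add(25, Mul(Rational(2, 5), -8), 10, Mul(Rational(2, 5), -5, 4))), 17) = Mul(Mul(21, Add(25, Rational(-16, 5), 10, -8)), 17) = Mul(Mul(21, Rational(119, 5)), 17) = Mul(Rational(2499, 5), 17) = Rational(42483, 5)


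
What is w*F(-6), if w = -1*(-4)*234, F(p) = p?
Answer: -5616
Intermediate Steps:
w = 936 (w = 4*234 = 936)
w*F(-6) = 936*(-6) = -5616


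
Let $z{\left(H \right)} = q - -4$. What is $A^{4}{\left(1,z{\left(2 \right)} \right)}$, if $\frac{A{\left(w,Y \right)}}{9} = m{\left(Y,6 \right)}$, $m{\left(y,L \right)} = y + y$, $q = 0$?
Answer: $26873856$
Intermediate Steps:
$z{\left(H \right)} = 4$ ($z{\left(H \right)} = 0 - -4 = 0 + 4 = 4$)
$m{\left(y,L \right)} = 2 y$
$A{\left(w,Y \right)} = 18 Y$ ($A{\left(w,Y \right)} = 9 \cdot 2 Y = 18 Y$)
$A^{4}{\left(1,z{\left(2 \right)} \right)} = \left(18 \cdot 4\right)^{4} = 72^{4} = 26873856$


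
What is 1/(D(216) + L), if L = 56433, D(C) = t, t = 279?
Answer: 1/56712 ≈ 1.7633e-5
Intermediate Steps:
D(C) = 279
1/(D(216) + L) = 1/(279 + 56433) = 1/56712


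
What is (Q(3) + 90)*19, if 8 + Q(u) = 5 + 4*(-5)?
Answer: 1273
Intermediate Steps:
Q(u) = -23 (Q(u) = -8 + (5 + 4*(-5)) = -8 + (5 - 20) = -8 - 15 = -23)
(Q(3) + 90)*19 = (-23 + 90)*19 = 67*19 = 1273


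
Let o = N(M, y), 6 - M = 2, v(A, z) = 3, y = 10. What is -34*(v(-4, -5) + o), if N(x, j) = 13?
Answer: -544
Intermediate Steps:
M = 4 (M = 6 - 1*2 = 6 - 2 = 4)
o = 13
-34*(v(-4, -5) + o) = -34*(3 + 13) = -34*16 = -544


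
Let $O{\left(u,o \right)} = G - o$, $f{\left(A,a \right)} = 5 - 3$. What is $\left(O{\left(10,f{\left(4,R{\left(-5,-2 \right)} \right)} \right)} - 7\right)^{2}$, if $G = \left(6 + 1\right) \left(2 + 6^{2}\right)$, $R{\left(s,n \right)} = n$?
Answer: $66049$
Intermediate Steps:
$f{\left(A,a \right)} = 2$ ($f{\left(A,a \right)} = 5 - 3 = 2$)
$G = 266$ ($G = 7 \left(2 + 36\right) = 7 \cdot 38 = 266$)
$O{\left(u,o \right)} = 266 - o$
$\left(O{\left(10,f{\left(4,R{\left(-5,-2 \right)} \right)} \right)} - 7\right)^{2} = \left(\left(266 - 2\right) - 7\right)^{2} = \left(264 - 7\right)^{2} = 257^{2} = 66049$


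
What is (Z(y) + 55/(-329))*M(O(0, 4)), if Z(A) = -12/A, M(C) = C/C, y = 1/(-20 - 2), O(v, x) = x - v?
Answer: 86801/329 ≈ 263.83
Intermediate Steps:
y = -1/22 (y = 1/(-22) = -1/22 ≈ -0.045455)
M(C) = 1
(Z(y) + 55/(-329))*M(O(0, 4)) = (-12/(-1/22) + 55/(-329))*1 = (-12*(-22) + 55*(-1/329))*1 = (264 - 55/329)*1 = (86801/329)*1 = 86801/329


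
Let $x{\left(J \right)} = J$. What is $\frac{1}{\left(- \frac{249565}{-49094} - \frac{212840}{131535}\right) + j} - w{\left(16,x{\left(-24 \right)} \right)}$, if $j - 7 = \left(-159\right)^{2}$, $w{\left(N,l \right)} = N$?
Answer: $- \frac{522627964326814}{32664328490167} \approx -16.0$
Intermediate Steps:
$j = 25288$ ($j = 7 + \left(-159\right)^{2} = 7 + 25281 = 25288$)
$\frac{1}{\left(- \frac{249565}{-49094} - \frac{212840}{131535}\right) + j} - w{\left(16,x{\left(-24 \right)} \right)} = \frac{1}{\left(- \frac{249565}{-49094} - \frac{212840}{131535}\right) + 25288} - 16 = \frac{1}{\left(\left(-249565\right) \left(- \frac{1}{49094}\right) - \frac{42568}{26307}\right) + 25288} - 16 = \frac{1}{\left(\frac{249565}{49094} - \frac{42568}{26307}\right) + 25288} - 16 = \frac{1}{\frac{4475473063}{1291515858} + 25288} - 16 = \frac{1}{\frac{32664328490167}{1291515858}} - 16 = \frac{1291515858}{32664328490167} - 16 = - \frac{522627964326814}{32664328490167}$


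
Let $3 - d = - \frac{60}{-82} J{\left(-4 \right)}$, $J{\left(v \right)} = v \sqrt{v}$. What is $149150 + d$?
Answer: $149153 + \frac{240 i}{41} \approx 1.4915 \cdot 10^{5} + 5.8537 i$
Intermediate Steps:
$J{\left(v \right)} = v^{\frac{3}{2}}$
$d = 3 + \frac{240 i}{41}$ ($d = 3 - - \frac{60}{-82} \left(-4\right)^{\frac{3}{2}} = 3 - \left(-60\right) \left(- \frac{1}{82}\right) \left(- 8 i\right) = 3 - \frac{30 \left(- 8 i\right)}{41} = 3 - - \frac{240 i}{41} = 3 + \frac{240 i}{41} \approx 3.0 + 5.8537 i$)
$149150 + d = 149150 + \left(3 + \frac{240 i}{41}\right) = 149153 + \frac{240 i}{41}$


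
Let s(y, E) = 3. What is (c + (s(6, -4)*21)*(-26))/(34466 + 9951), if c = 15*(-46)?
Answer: -2328/44417 ≈ -0.052412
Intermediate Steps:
c = -690
(c + (s(6, -4)*21)*(-26))/(34466 + 9951) = (-690 + (3*21)*(-26))/(34466 + 9951) = (-690 + 63*(-26))/44417 = (-690 - 1638)*(1/44417) = -2328*1/44417 = -2328/44417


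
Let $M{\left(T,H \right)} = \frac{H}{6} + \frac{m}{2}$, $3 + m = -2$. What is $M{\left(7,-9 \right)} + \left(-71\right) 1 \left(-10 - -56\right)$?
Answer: $-3270$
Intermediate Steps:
$m = -5$ ($m = -3 - 2 = -5$)
$M{\left(T,H \right)} = - \frac{5}{2} + \frac{H}{6}$ ($M{\left(T,H \right)} = \frac{H}{6} - \frac{5}{2} = - \frac{5}{2} + \frac{H}{6}$)
$M{\left(7,-9 \right)} + \left(-71\right) 1 \left(-10 - -56\right) = \left(- \frac{5}{2} + \frac{1}{6} \left(-9\right)\right) + \left(-71\right) 1 \left(-10 - -56\right) = \left(- \frac{5}{2} - \frac{3}{2}\right) - 71 \left(-10 + 56\right) = -4 - 3266 = -3270$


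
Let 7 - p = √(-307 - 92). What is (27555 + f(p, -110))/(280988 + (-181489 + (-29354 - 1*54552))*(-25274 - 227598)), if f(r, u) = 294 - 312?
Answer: 27537/67111245428 ≈ 4.1032e-7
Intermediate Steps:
p = 7 - I*√399 (p = 7 - √(-307 - 92) = 7 - √(-399) = 7 - I*√399 ≈ 7.0 - 19.975*I)
f(r, u) = -18
(27555 + f(p, -110))/(280988 + (-181489 + (-29354 - 1*54552))*(-25274 - 227598)) = (27555 - 18)/(280988 + (-181489 + (-29354 - 1*54552))*(-25274 - 227598)) = 27537/(280988 + (-181489 + (-29354 - 54552))*(-252872)) = 27537/(280988 + (-181489 - 83906)*(-252872)) = 27537/(280988 - 265395*(-252872)) = 27537/(280988 + 67110964440) = 27537/67111245428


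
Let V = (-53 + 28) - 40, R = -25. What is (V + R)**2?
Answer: 8100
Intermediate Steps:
V = -65 (V = -25 - 40 = -65)
(V + R)**2 = (-65 - 25)**2 = (-90)**2 = 8100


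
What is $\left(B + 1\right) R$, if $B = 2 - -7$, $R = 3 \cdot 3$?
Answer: $90$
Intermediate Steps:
$R = 9$
$B = 9$ ($B = 2 + 7 = 9$)
$\left(B + 1\right) R = \left(9 + 1\right) 9 = 10 \cdot 9 = 90$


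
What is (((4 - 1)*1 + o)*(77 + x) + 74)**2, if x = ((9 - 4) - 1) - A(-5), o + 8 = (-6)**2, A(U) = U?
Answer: 7507600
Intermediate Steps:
o = 28 (o = -8 + (-6)**2 = -8 + 36 = 28)
x = 9 (x = ((9 - 4) - 1) - 1*(-5) = (5 - 1) + 5 = 4 + 5 = 9)
(((4 - 1)*1 + o)*(77 + x) + 74)**2 = (((4 - 1)*1 + 28)*(77 + 9) + 74)**2 = ((3*1 + 28)*86 + 74)**2 = ((3 + 28)*86 + 74)**2 = (31*86 + 74)**2 = (2666 + 74)**2 = 2740**2 = 7507600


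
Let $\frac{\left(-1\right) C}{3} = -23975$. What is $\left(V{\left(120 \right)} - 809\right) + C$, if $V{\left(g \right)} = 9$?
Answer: $71125$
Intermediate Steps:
$C = 71925$ ($C = \left(-3\right) \left(-23975\right) = 71925$)
$\left(V{\left(120 \right)} - 809\right) + C = \left(9 - 809\right) + 71925 = -800 + 71925 = 71125$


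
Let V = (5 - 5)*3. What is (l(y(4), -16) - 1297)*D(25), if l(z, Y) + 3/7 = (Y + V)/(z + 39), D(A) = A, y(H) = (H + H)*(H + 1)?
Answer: -17939750/553 ≈ -32441.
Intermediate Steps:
V = 0 (V = 0*3 = 0)
y(H) = 2*H*(1 + H) (y(H) = (2*H)*(1 + H) = 2*H*(1 + H))
l(z, Y) = -3/7 + Y/(39 + z) (l(z, Y) = -3/7 + (Y + 0)/(z + 39) = -3/7 + Y/(39 + z))
(l(y(4), -16) - 1297)*D(25) = ((-117 - 6*4*(1 + 4) + 7*(-16))/(7*(39 + 2*4*(1 + 4))) - 1297)*25 = ((-117 - 6*4*5 - 112)/(7*(39 + 2*4*5)) - 1297)*25 = ((-117 - 3*40 - 112)/(7*(39 + 40)) - 1297)*25 = ((⅐)*(-117 - 120 - 112)/79 - 1297)*25 = ((⅐)*(1/79)*(-349) - 1297)*25 = (-349/553 - 1297)*25 = -717590/553*25 = -17939750/553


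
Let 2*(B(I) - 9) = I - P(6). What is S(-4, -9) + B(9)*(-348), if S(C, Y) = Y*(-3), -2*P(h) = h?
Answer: -5193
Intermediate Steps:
P(h) = -h/2
S(C, Y) = -3*Y
B(I) = 21/2 + I/2 (B(I) = 9 + (I - (-1)*6/2)/2 = 9 + (I - 1*(-3))/2 = 9 + (I + 3)/2 = 9 + (3 + I)/2 = 9 + (3/2 + I/2) = 21/2 + I/2)
S(-4, -9) + B(9)*(-348) = -3*(-9) + (21/2 + (1/2)*9)*(-348) = 27 + (21/2 + 9/2)*(-348) = 27 + 15*(-348) = 27 - 5220 = -5193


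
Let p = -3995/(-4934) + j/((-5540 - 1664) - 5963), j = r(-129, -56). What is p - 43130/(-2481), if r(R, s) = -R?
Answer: 325656608971/17908954602 ≈ 18.184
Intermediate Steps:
j = 129 (j = -1*(-129) = 129)
p = 17321893/21655326 (p = -3995/(-4934) + 129/((-5540 - 1664) - 5963) = -3995*(-1/4934) + 129/(-7204 - 5963) = 3995/4934 + 129/(-13167) = 3995/4934 + 129*(-1/13167) = 3995/4934 - 43/4389 = 17321893/21655326 ≈ 0.79989)
p - 43130/(-2481) = 17321893/21655326 - 43130/(-2481) = 17321893/21655326 - 43130*(-1)/2481 = 17321893/21655326 - 1*(-43130/2481) = 17321893/21655326 + 43130/2481 = 325656608971/17908954602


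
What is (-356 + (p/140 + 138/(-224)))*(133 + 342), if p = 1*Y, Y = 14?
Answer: -18966655/112 ≈ -1.6935e+5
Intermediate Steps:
p = 14 (p = 1*14 = 14)
(-356 + (p/140 + 138/(-224)))*(133 + 342) = (-356 + (14/140 + 138/(-224)))*(133 + 342) = (-356 + (14*(1/140) + 138*(-1/224)))*475 = (-356 + (⅒ - 69/112))*475 = (-356 - 289/560)*475 = -199649/560*475 = -18966655/112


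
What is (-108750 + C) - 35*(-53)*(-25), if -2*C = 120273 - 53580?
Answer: -376943/2 ≈ -1.8847e+5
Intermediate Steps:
C = -66693/2 (C = -(120273 - 53580)/2 = -1/2*66693 = -66693/2 ≈ -33347.)
(-108750 + C) - 35*(-53)*(-25) = (-108750 - 66693/2) - 35*(-53)*(-25) = -284193/2 + 1855*(-25) = -284193/2 - 46375 = -376943/2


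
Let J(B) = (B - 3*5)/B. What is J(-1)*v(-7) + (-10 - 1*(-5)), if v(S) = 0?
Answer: -5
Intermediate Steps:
J(B) = (-15 + B)/B (J(B) = (B - 15)/B = (-15 + B)/B)
J(-1)*v(-7) + (-10 - 1*(-5)) = ((-15 - 1)/(-1))*0 + (-10 - 1*(-5)) = -1*(-16)*0 + (-10 + 5) = 16*0 - 5 = 0 - 5 = -5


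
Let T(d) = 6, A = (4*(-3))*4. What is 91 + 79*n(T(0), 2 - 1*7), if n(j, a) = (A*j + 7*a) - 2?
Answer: -25584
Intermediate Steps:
A = -48 (A = -12*4 = -48)
n(j, a) = -2 - 48*j + 7*a (n(j, a) = (-48*j + 7*a) - 2 = -2 - 48*j + 7*a)
91 + 79*n(T(0), 2 - 1*7) = 91 + 79*(-2 - 48*6 + 7*(2 - 1*7)) = 91 + 79*(-2 - 288 + 7*(2 - 7)) = 91 + 79*(-2 - 288 + 7*(-5)) = 91 + 79*(-2 - 288 - 35) = 91 + 79*(-325) = 91 - 25675 = -25584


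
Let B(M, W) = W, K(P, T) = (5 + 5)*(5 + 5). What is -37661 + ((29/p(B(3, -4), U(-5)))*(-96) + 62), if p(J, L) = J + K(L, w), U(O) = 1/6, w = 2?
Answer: -37628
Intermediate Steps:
K(P, T) = 100 (K(P, T) = 10*10 = 100)
U(O) = ⅙
p(J, L) = 100 + J (p(J, L) = J + 100 = 100 + J)
-37661 + ((29/p(B(3, -4), U(-5)))*(-96) + 62) = -37661 + ((29/(100 - 4))*(-96) + 62) = -37661 + ((29/96)*(-96) + 62) = -37661 + (-29 + 62) = -37661 + 33 = -37628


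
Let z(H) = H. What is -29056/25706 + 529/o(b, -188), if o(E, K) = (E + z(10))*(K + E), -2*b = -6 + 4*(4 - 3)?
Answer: -36683333/26438621 ≈ -1.3875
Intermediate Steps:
b = 1 (b = -(-6 + 4*(4 - 3))/2 = -(-6 + 4*1)/2 = -(-6 + 4)/2 = -½*(-2) = 1)
o(E, K) = (10 + E)*(E + K) (o(E, K) = (E + 10)*(K + E) = (10 + E)*(E + K))
-29056/25706 + 529/o(b, -188) = -29056/25706 + 529/(1² + 10*1 + 10*(-188) + 1*(-188)) = -29056*1/25706 + 529/(1 + 10 - 1880 - 188) = -14528/12853 + 529/(-2057) = -14528/12853 + 529*(-1/2057) = -14528/12853 - 529/2057 = -36683333/26438621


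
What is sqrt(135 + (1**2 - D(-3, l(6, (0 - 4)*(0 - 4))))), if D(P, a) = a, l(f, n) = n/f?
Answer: 20*sqrt(3)/3 ≈ 11.547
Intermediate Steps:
sqrt(135 + (1**2 - D(-3, l(6, (0 - 4)*(0 - 4))))) = sqrt(135 + (1**2 - (0 - 4)*(0 - 4)/6)) = sqrt(135 + (1 - (-4*(-4))/6)) = sqrt(135 + (1 - 16/6)) = sqrt(135 + (1 - 1*8/3)) = sqrt(135 + (1 - 8/3)) = sqrt(135 - 5/3) = sqrt(400/3) = 20*sqrt(3)/3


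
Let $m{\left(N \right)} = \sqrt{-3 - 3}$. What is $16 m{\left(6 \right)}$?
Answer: $16 i \sqrt{6} \approx 39.192 i$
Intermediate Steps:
$m{\left(N \right)} = i \sqrt{6}$ ($m{\left(N \right)} = \sqrt{-6} = i \sqrt{6}$)
$16 m{\left(6 \right)} = 16 i \sqrt{6}$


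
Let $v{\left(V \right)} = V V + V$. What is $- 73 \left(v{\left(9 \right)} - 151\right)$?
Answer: $4453$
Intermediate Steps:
$v{\left(V \right)} = V + V^{2}$ ($v{\left(V \right)} = V^{2} + V = V + V^{2}$)
$- 73 \left(v{\left(9 \right)} - 151\right) = - 73 \left(9 \left(1 + 9\right) - 151\right) = - 73 \left(9 \cdot 10 - 151\right) = - 73 \left(90 - 151\right) = \left(-73\right) \left(-61\right) = 4453$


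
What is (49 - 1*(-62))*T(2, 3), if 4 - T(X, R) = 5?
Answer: -111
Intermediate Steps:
T(X, R) = -1 (T(X, R) = 4 - 1*5 = 4 - 5 = -1)
(49 - 1*(-62))*T(2, 3) = (49 - 1*(-62))*(-1) = (49 + 62)*(-1) = 111*(-1) = -111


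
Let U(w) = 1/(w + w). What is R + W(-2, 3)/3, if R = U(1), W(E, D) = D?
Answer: 3/2 ≈ 1.5000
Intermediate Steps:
U(w) = 1/(2*w)
R = ½ (R = (½)/1 = (½)*1 = ½ ≈ 0.50000)
R + W(-2, 3)/3 = ½ + 3/3 = ½ + 3*(⅓) = ½ + 1 = 3/2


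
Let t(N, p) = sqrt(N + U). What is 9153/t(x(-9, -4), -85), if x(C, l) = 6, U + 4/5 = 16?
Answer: 9153*sqrt(530)/106 ≈ 1987.9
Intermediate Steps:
U = 76/5 (U = -4/5 + 16 = 76/5 ≈ 15.200)
t(N, p) = sqrt(76/5 + N) (t(N, p) = sqrt(N + 76/5) = sqrt(76/5 + N))
9153/t(x(-9, -4), -85) = 9153/((sqrt(380 + 25*6)/5)) = 9153/((sqrt(380 + 150)/5)) = 9153/((sqrt(530)/5)) = 9153*(sqrt(530)/106) = 9153*sqrt(530)/106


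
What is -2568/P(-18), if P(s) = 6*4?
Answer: -107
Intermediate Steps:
P(s) = 24
-2568/P(-18) = -2568/24 = -3*107/3 = -107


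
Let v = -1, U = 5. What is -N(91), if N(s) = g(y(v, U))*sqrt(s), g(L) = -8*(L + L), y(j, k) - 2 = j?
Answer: 16*sqrt(91) ≈ 152.63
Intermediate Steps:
y(j, k) = 2 + j
g(L) = -16*L
N(s) = -16*sqrt(s) (N(s) = (-16*(2 - 1))*sqrt(s) = (-16*1)*sqrt(s) = -16*sqrt(s))
-N(91) = -(-16)*sqrt(91) = 16*sqrt(91)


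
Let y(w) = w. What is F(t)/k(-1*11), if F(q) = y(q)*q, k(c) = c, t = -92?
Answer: -8464/11 ≈ -769.45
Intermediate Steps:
F(q) = q**2 (F(q) = q*q = q**2)
F(t)/k(-1*11) = (-92)**2/((-1*11)) = 8464/(-11) = 8464*(-1/11) = -8464/11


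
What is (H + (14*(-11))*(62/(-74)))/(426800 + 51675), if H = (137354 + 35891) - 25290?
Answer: 5479109/17703575 ≈ 0.30949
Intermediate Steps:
H = 147955 (H = 173245 - 25290 = 147955)
(H + (14*(-11))*(62/(-74)))/(426800 + 51675) = (147955 + (14*(-11))*(62/(-74)))/(426800 + 51675) = (147955 - 9548*(-1)/74)/478475 = (147955 - 154*(-31/37))*(1/478475) = (147955 + 4774/37)*(1/478475) = (5479109/37)*(1/478475) = 5479109/17703575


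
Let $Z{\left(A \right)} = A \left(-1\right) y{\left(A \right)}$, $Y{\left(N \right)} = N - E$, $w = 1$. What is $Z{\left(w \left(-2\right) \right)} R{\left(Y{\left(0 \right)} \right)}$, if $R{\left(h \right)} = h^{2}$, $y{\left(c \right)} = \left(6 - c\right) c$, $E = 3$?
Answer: $-288$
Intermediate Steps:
$y{\left(c \right)} = c \left(6 - c\right)$
$Y{\left(N \right)} = -3 + N$ ($Y{\left(N \right)} = N - 3 = -3 + N$)
$Z{\left(A \right)} = - A^{2} \left(6 - A\right)$ ($Z{\left(A \right)} = A \left(-1\right) A \left(6 - A\right) = - A A \left(6 - A\right) = - A^{2} \left(6 - A\right)$)
$Z{\left(w \left(-2\right) \right)} R{\left(Y{\left(0 \right)} \right)} = \left(1 \left(-2\right)\right)^{2} \left(-6 + 1 \left(-2\right)\right) \left(-3 + 0\right)^{2} = \left(-2\right)^{2} \left(-6 - 2\right) \left(-3\right)^{2} = 4 \left(-8\right) 9 = \left(-32\right) 9 = -288$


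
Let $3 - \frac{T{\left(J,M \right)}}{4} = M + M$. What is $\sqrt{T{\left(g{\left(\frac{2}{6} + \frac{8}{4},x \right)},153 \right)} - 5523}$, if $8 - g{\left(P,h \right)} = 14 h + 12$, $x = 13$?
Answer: $i \sqrt{6735} \approx 82.067 i$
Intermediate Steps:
$g{\left(P,h \right)} = -4 - 14 h$ ($g{\left(P,h \right)} = 8 - \left(14 h + 12\right) = 8 - \left(12 + 14 h\right) = -4 - 14 h$)
$T{\left(J,M \right)} = 12 - 8 M$ ($T{\left(J,M \right)} = 12 - 4 \left(M + M\right) = 12 - 4 \cdot 2 M = 12 - 8 M$)
$\sqrt{T{\left(g{\left(\frac{2}{6} + \frac{8}{4},x \right)},153 \right)} - 5523} = \sqrt{\left(12 - 1224\right) - 5523} = \sqrt{-1212 - 5523} = \sqrt{-6735} = i \sqrt{6735}$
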